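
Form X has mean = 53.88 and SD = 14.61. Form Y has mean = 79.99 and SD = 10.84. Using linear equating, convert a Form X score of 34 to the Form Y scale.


slope = SD_Y / SD_X = 10.84 / 14.61 ~ 0.742
intercept = mean_Y - slope * mean_X = 79.99 - (10.84 / 14.61) * 53.88 ~ 40.0133
Y = slope * X + intercept. To avoid rounding drift from the rounded slope/intercept, evaluate the equivalent form Y = mean_Y + SD_Y * (X - mean_X) / SD_X at full precision:
Y = 79.99 + 10.84 * (34 - 53.88) / 14.61
Y = 79.99 - 10.84 * 19.88 / 14.61
Y = 79.99 - 215.4992 / 14.61
Y = 79.99 - 14.7501
Y = 65.2399

65.2399


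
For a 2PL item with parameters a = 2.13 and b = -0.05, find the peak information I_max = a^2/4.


For 2PL, max info at theta = b = -0.05
I_max = a^2 / 4 = 2.13^2 / 4
= 4.5369 / 4
I_max = 1.1342

1.1342


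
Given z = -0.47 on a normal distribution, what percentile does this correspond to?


CDF(z) = 0.5 * (1 + erf(z/sqrt(2)))
erf(-0.3323) = -0.3616
CDF = 0.3192
Percentile rank = 0.3192 * 100 = 31.92

31.92


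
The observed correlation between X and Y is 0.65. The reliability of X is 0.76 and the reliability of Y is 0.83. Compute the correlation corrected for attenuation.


r_corrected = rxy / sqrt(rxx * ryy)
= 0.65 / sqrt(0.76 * 0.83)
= 0.65 / sqrt(0.6308)
= 0.65 / 0.794229
r_corrected = 0.8184

0.8184


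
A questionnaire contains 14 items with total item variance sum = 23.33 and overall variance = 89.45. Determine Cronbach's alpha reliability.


alpha = (k/(k-1)) * (1 - sum(si^2)/s_total^2)
= (14/13) * (1 - 23.33/89.45)
alpha = 0.796

0.796


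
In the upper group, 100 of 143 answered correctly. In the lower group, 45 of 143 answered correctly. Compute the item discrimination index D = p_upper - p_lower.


p_upper = 100/143 = 0.6993
p_lower = 45/143 = 0.3147
D = 0.6993 - 0.3147 = 0.3846

0.3846


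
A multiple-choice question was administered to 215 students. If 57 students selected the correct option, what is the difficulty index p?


Item difficulty p = number correct / total examinees
p = 57 / 215
p = 0.2651

0.2651


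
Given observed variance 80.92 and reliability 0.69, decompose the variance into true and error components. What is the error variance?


var_true = rxx * var_obs = 0.69 * 80.92 = 55.8348
var_error = var_obs - var_true
var_error = 80.92 - 55.8348
var_error = 25.0852

25.0852


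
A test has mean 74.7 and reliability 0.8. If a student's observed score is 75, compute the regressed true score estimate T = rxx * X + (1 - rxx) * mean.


T_est = rxx * X + (1 - rxx) * mean
T_est = 0.8 * 75 + 0.2 * 74.7
T_est = 60.0 + 14.94
T_est = 74.94

74.94


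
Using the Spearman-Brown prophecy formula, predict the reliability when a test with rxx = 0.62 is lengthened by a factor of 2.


r_new = (n * rxx) / (1 + (n-1) * rxx)
r_new = (2 * 0.62) / (1 + 1 * 0.62)
r_new = 1.24 / 1.62
r_new = 0.7654

0.7654


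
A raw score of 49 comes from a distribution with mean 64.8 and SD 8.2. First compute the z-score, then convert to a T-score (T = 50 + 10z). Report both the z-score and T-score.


z = (X - mean) / SD = (49 - 64.8) / 8.2
z = -15.8 / 8.2
z = -1.9268
T-score = T = 50 + 10z
Carry z at full precision (z = -15.8 / 8.2) into the conversion:
T-score = 50 + 10 * (-15.8 / 8.2) = 50 + -158 / 8.2
T-score = 50 + -19.2683
T-score = 30.7317

30.7317


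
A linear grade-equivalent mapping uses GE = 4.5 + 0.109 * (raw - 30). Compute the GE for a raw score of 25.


raw - median = 25 - 30 = -5
slope * diff = 0.109 * -5 = -0.545
GE = 4.5 + -0.545
GE = 3.955

3.955


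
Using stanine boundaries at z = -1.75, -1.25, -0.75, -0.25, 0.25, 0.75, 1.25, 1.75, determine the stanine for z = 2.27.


Stanine boundaries: [-1.75, -1.25, -0.75, -0.25, 0.25, 0.75, 1.25, 1.75]
z = 2.27
Check each boundary:
  z >= -1.75 -> could be stanine 2
  z >= -1.25 -> could be stanine 3
  z >= -0.75 -> could be stanine 4
  z >= -0.25 -> could be stanine 5
  z >= 0.25 -> could be stanine 6
  z >= 0.75 -> could be stanine 7
  z >= 1.25 -> could be stanine 8
  z >= 1.75 -> could be stanine 9
Highest qualifying boundary gives stanine = 9

9


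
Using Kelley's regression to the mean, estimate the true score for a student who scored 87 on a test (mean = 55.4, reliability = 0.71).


T_est = rxx * X + (1 - rxx) * mean
T_est = 0.71 * 87 + 0.29 * 55.4
T_est = 61.77 + 16.066
T_est = 77.836

77.836


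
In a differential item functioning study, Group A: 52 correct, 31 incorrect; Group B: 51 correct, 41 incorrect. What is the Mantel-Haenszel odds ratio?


Odds_A = 52/31 = 1.6774
Odds_B = 51/41 = 1.2439
OR = Odds_A / Odds_B = 1.6774 / 1.2439
Exactly, OR = (52 * 41) / (31 * 51) = 2132 / 1581
OR = 1.3485

1.3485


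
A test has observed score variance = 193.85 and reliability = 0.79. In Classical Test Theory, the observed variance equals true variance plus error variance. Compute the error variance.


var_true = rxx * var_obs = 0.79 * 193.85 = 153.1415
var_error = var_obs - var_true
var_error = 193.85 - 153.1415
var_error = 40.7085

40.7085


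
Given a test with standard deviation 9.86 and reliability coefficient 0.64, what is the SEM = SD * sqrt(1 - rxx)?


SEM = SD * sqrt(1 - rxx)
SEM = 9.86 * sqrt(1 - 0.64)
SEM = 9.86 * sqrt(0.36) = 9.86 * 0.6
SEM = 5.916

5.916


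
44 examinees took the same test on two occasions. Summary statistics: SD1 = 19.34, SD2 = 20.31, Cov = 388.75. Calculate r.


r = cov(X,Y) / (SD_X * SD_Y)
r = 388.75 / (19.34 * 20.31)
r = 388.75 / 392.7954
r = 0.9897

0.9897


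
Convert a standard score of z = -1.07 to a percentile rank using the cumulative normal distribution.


CDF(z) = 0.5 * (1 + erf(z/sqrt(2)))
erf(-0.7566) = -0.7154
CDF = 0.1423
Percentile rank = 0.1423 * 100 = 14.23

14.23


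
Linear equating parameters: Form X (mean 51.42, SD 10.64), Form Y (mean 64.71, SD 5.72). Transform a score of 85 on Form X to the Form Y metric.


slope = SD_Y / SD_X = 5.72 / 10.64 ~ 0.5376
intercept = mean_Y - slope * mean_X = 64.71 - (5.72 / 10.64) * 51.42 ~ 37.0669
Y = slope * X + intercept. To avoid rounding drift from the rounded slope/intercept, evaluate the equivalent form Y = mean_Y + SD_Y * (X - mean_X) / SD_X at full precision:
Y = 64.71 + 5.72 * (85 - 51.42) / 10.64
Y = 64.71 + 5.72 * 33.58 / 10.64
Y = 64.71 + 192.0776 / 10.64
Y = 64.71 + 18.0524
Y = 82.7624

82.7624


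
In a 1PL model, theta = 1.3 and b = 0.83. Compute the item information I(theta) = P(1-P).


P = 1/(1+exp(-(1.3-0.83))) = 0.6154
I = P*(1-P) = 0.6154 * 0.3846
I = 0.2367

0.2367


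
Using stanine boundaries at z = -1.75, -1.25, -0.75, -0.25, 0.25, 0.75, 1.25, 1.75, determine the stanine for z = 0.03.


Stanine boundaries: [-1.75, -1.25, -0.75, -0.25, 0.25, 0.75, 1.25, 1.75]
z = 0.03
Check each boundary:
  z >= -1.75 -> could be stanine 2
  z >= -1.25 -> could be stanine 3
  z >= -0.75 -> could be stanine 4
  z >= -0.25 -> could be stanine 5
  z < 0.25
  z < 0.75
  z < 1.25
  z < 1.75
Highest qualifying boundary gives stanine = 5

5


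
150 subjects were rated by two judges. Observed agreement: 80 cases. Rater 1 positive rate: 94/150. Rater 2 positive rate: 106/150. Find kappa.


P_o = 80/150 = 0.533333
P_e = (94*106 + 56*44) / 22500 = 0.552356
kappa = (P_o - P_e) / (1 - P_e)
kappa = (0.533333 - 0.552356) / (1 - 0.552356)
kappa = -0.0425

-0.0425


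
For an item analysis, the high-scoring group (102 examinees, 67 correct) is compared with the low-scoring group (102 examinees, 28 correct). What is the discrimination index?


p_upper = 67/102 = 0.6569
p_lower = 28/102 = 0.2745
D = 0.6569 - 0.2745 = 0.3824

0.3824


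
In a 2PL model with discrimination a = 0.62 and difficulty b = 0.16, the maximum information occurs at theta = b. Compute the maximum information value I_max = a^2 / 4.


For 2PL, max info at theta = b = 0.16
I_max = a^2 / 4 = 0.62^2 / 4
= 0.3844 / 4
I_max = 0.0961

0.0961


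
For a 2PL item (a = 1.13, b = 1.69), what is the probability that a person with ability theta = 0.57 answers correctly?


a*(theta - b) = 1.13 * (0.57 - 1.69) = -1.2656
exp(--1.2656) = 3.5452
P = 1 / (1 + 3.5452)
P = 0.22

0.22


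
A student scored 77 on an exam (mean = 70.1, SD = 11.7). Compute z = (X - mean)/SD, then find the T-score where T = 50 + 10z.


z = (X - mean) / SD = (77 - 70.1) / 11.7
z = 6.9 / 11.7
z = 0.5897
T-score = T = 50 + 10z
Carry z at full precision (z = 6.9 / 11.7) into the conversion:
T-score = 50 + 10 * (6.9 / 11.7) = 50 + 69 / 11.7
T-score = 50 + 5.8974
T-score = 55.8974

55.8974


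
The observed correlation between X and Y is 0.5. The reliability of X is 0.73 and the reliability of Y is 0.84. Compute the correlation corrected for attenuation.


r_corrected = rxy / sqrt(rxx * ryy)
= 0.5 / sqrt(0.73 * 0.84)
= 0.5 / sqrt(0.6132)
= 0.5 / 0.783071
r_corrected = 0.6385

0.6385


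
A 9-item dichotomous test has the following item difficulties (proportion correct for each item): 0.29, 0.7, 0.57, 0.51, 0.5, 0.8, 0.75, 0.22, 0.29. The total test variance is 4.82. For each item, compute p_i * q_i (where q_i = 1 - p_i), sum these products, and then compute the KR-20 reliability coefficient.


For each item, compute p_i * q_i:
  Item 1: 0.29 * 0.71 = 0.2059
  Item 2: 0.7 * 0.3 = 0.21
  Item 3: 0.57 * 0.43 = 0.2451
  Item 4: 0.51 * 0.49 = 0.2499
  Item 5: 0.5 * 0.5 = 0.25
  Item 6: 0.8 * 0.2 = 0.16
  Item 7: 0.75 * 0.25 = 0.1875
  Item 8: 0.22 * 0.78 = 0.1716
  Item 9: 0.29 * 0.71 = 0.2059
Sum(p_i * q_i) = 0.2059 + 0.21 + 0.2451 + 0.2499 + 0.25 + 0.16 + 0.1875 + 0.1716 + 0.2059 = 1.8859
KR-20 = (k/(k-1)) * (1 - Sum(p_i*q_i) / Var_total)
= (9/8) * (1 - 1.8859/4.82)
= 1.125 * 0.6087
KR-20 = 0.6848

0.6848


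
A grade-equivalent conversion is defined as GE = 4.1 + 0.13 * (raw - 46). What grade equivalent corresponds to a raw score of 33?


raw - median = 33 - 46 = -13
slope * diff = 0.13 * -13 = -1.69
GE = 4.1 + -1.69
GE = 2.41

2.41


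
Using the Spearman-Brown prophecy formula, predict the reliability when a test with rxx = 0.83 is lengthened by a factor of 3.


r_new = (n * rxx) / (1 + (n-1) * rxx)
r_new = (3 * 0.83) / (1 + 2 * 0.83)
r_new = 2.49 / 2.66
r_new = 0.9361

0.9361


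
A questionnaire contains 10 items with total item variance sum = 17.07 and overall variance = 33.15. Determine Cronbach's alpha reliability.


alpha = (k/(k-1)) * (1 - sum(si^2)/s_total^2)
= (10/9) * (1 - 17.07/33.15)
alpha = 0.539

0.539


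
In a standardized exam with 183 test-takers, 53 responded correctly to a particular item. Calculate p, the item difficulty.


Item difficulty p = number correct / total examinees
p = 53 / 183
p = 0.2896

0.2896


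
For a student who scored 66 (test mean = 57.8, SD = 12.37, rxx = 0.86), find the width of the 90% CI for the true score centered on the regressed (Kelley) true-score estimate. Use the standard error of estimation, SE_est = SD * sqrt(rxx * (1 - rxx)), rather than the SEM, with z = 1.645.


True score estimate = 0.86*66 + 0.14*57.8 = 64.852
SE_est = SD * sqrt(rxx * (1 - rxx)) = 12.37 * sqrt(0.86 * 0.14) = 12.37 * sqrt(0.1204) = 4.29223
CI = T_est +/- z * SE_est, so width = 2 * z * SE_est = 2 * 1.645 * 4.29223
Width = 14.1214

14.1214


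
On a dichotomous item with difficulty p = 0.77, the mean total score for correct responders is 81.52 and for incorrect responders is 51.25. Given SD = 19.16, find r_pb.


q = 1 - p = 0.23
rpb = ((M1 - M0) / SD) * sqrt(p * q)
rpb = ((81.52 - 51.25) / 19.16) * sqrt(0.77 * 0.23)
rpb = 0.6649

0.6649


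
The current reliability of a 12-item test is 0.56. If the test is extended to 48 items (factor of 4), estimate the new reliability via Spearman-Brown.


r_new = (n * rxx) / (1 + (n-1) * rxx)
r_new = (4 * 0.56) / (1 + 3 * 0.56)
r_new = 2.24 / 2.68
r_new = 0.8358

0.8358


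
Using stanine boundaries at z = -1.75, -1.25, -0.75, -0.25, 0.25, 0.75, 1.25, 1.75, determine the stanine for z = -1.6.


Stanine boundaries: [-1.75, -1.25, -0.75, -0.25, 0.25, 0.75, 1.25, 1.75]
z = -1.6
Check each boundary:
  z >= -1.75 -> could be stanine 2
  z < -1.25
  z < -0.75
  z < -0.25
  z < 0.25
  z < 0.75
  z < 1.25
  z < 1.75
Highest qualifying boundary gives stanine = 2

2


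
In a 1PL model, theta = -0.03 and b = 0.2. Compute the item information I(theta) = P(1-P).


P = 1/(1+exp(-(-0.03-0.2))) = 0.4428
I = P*(1-P) = 0.4428 * 0.5572
I = 0.2467

0.2467


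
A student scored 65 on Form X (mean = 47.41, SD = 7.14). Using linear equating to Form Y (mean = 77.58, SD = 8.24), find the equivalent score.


slope = SD_Y / SD_X = 8.24 / 7.14 ~ 1.1541
intercept = mean_Y - slope * mean_X = 77.58 - (8.24 / 7.14) * 47.41 ~ 22.8659
Y = slope * X + intercept. To avoid rounding drift from the rounded slope/intercept, evaluate the equivalent form Y = mean_Y + SD_Y * (X - mean_X) / SD_X at full precision:
Y = 77.58 + 8.24 * (65 - 47.41) / 7.14
Y = 77.58 + 8.24 * 17.59 / 7.14
Y = 77.58 + 144.9416 / 7.14
Y = 77.58 + 20.2999
Y = 97.8799

97.8799


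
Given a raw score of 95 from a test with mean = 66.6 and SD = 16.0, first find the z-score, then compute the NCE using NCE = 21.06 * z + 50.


z = (X - mean) / SD = (95 - 66.6) / 16.0
z = 28.4 / 16.0
z = 1.775
NCE = NCE = 21.06z + 50
Carry z at full precision (z = 28.4 / 16.0) into the conversion:
NCE = 21.06 * (28.4 / 16.0) + 50 = 598.104 / 16.0 + 50
NCE = 37.3815 + 50
NCE = 87.3815

87.3815


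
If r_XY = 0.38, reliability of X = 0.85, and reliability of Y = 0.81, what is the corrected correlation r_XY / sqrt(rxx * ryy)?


r_corrected = rxy / sqrt(rxx * ryy)
= 0.38 / sqrt(0.85 * 0.81)
= 0.38 / sqrt(0.6885)
= 0.38 / 0.829759
r_corrected = 0.458

0.458


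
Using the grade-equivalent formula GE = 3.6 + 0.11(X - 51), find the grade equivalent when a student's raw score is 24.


raw - median = 24 - 51 = -27
slope * diff = 0.11 * -27 = -2.97
GE = 3.6 + -2.97
GE = 0.63

0.63


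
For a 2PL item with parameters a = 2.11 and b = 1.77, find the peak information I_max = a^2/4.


For 2PL, max info at theta = b = 1.77
I_max = a^2 / 4 = 2.11^2 / 4
= 4.4521 / 4
I_max = 1.113

1.113


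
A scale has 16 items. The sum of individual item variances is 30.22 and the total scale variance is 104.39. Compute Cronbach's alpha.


alpha = (k/(k-1)) * (1 - sum(si^2)/s_total^2)
= (16/15) * (1 - 30.22/104.39)
alpha = 0.7579

0.7579


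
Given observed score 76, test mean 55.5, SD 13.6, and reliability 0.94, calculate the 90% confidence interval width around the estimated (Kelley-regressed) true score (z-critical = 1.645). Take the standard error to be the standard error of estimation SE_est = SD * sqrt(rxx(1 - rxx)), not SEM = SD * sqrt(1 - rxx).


True score estimate = 0.94*76 + 0.06*55.5 = 74.77
SE_est = SD * sqrt(rxx * (1 - rxx)) = 13.6 * sqrt(0.94 * 0.06) = 13.6 * sqrt(0.0564) = 3.229821
CI = T_est +/- z * SE_est, so width = 2 * z * SE_est = 2 * 1.645 * 3.229821
Width = 10.6261

10.6261


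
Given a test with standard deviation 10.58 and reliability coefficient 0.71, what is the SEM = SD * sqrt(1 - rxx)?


SEM = SD * sqrt(1 - rxx)
SEM = 10.58 * sqrt(1 - 0.71)
SEM = 10.58 * sqrt(0.29) = 10.58 * 0.538516
SEM = 5.6975

5.6975


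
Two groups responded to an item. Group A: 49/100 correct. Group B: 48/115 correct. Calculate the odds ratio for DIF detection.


Odds_A = 49/51 = 0.9608
Odds_B = 48/67 = 0.7164
OR = Odds_A / Odds_B = 0.9608 / 0.7164
Exactly, OR = (49 * 67) / (51 * 48) = 3283 / 2448
OR = 1.3411

1.3411


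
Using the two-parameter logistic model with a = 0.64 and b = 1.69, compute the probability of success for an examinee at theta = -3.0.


a*(theta - b) = 0.64 * (-3.0 - 1.69) = -3.0016
exp(--3.0016) = 20.1177
P = 1 / (1 + 20.1177)
P = 0.0474

0.0474


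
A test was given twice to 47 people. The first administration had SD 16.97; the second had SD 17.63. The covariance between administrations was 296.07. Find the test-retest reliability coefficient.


r = cov(X,Y) / (SD_X * SD_Y)
r = 296.07 / (16.97 * 17.63)
r = 296.07 / 299.1811
r = 0.9896

0.9896


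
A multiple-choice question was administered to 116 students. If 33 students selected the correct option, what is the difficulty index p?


Item difficulty p = number correct / total examinees
p = 33 / 116
p = 0.2845

0.2845


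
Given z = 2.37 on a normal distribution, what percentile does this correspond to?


CDF(z) = 0.5 * (1 + erf(z/sqrt(2)))
erf(1.6758) = 0.9822
CDF = 0.9911
Percentile rank = 0.9911 * 100 = 99.11

99.11


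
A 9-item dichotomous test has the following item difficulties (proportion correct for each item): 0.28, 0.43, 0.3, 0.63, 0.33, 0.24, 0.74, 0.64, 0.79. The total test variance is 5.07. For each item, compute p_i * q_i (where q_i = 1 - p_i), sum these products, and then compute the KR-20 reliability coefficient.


For each item, compute p_i * q_i:
  Item 1: 0.28 * 0.72 = 0.2016
  Item 2: 0.43 * 0.57 = 0.2451
  Item 3: 0.3 * 0.7 = 0.21
  Item 4: 0.63 * 0.37 = 0.2331
  Item 5: 0.33 * 0.67 = 0.2211
  Item 6: 0.24 * 0.76 = 0.1824
  Item 7: 0.74 * 0.26 = 0.1924
  Item 8: 0.64 * 0.36 = 0.2304
  Item 9: 0.79 * 0.21 = 0.1659
Sum(p_i * q_i) = 0.2016 + 0.2451 + 0.21 + 0.2331 + 0.2211 + 0.1824 + 0.1924 + 0.2304 + 0.1659 = 1.882
KR-20 = (k/(k-1)) * (1 - Sum(p_i*q_i) / Var_total)
= (9/8) * (1 - 1.882/5.07)
= 1.125 * 0.6288
KR-20 = 0.7074

0.7074


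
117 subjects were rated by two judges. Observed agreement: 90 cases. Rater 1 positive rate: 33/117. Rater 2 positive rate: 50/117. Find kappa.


P_o = 90/117 = 0.769231
P_e = (33*50 + 84*67) / 13689 = 0.531668
kappa = (P_o - P_e) / (1 - P_e)
kappa = (0.769231 - 0.531668) / (1 - 0.531668)
kappa = 0.5073

0.5073


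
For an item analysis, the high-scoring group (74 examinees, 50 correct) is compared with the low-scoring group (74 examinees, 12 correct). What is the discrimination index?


p_upper = 50/74 = 0.6757
p_lower = 12/74 = 0.1622
D = 0.6757 - 0.1622 = 0.5135

0.5135


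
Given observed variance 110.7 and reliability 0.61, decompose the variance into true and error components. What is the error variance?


var_true = rxx * var_obs = 0.61 * 110.7 = 67.527
var_error = var_obs - var_true
var_error = 110.7 - 67.527
var_error = 43.173

43.173


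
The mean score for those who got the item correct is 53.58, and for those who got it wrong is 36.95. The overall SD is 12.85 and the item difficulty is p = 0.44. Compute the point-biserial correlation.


q = 1 - p = 0.56
rpb = ((M1 - M0) / SD) * sqrt(p * q)
rpb = ((53.58 - 36.95) / 12.85) * sqrt(0.44 * 0.56)
rpb = 0.6424

0.6424


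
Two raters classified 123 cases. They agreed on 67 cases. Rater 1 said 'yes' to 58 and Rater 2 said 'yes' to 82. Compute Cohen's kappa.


P_o = 67/123 = 0.544715
P_e = (58*82 + 65*41) / 15129 = 0.490515
kappa = (P_o - P_e) / (1 - P_e)
kappa = (0.544715 - 0.490515) / (1 - 0.490515)
kappa = 0.1064

0.1064


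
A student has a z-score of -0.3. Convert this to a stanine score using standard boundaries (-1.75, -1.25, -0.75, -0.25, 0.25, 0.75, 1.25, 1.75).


Stanine boundaries: [-1.75, -1.25, -0.75, -0.25, 0.25, 0.75, 1.25, 1.75]
z = -0.3
Check each boundary:
  z >= -1.75 -> could be stanine 2
  z >= -1.25 -> could be stanine 3
  z >= -0.75 -> could be stanine 4
  z < -0.25
  z < 0.25
  z < 0.75
  z < 1.25
  z < 1.75
Highest qualifying boundary gives stanine = 4

4


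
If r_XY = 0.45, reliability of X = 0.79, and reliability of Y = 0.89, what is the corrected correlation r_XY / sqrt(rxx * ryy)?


r_corrected = rxy / sqrt(rxx * ryy)
= 0.45 / sqrt(0.79 * 0.89)
= 0.45 / sqrt(0.7031)
= 0.45 / 0.838511
r_corrected = 0.5367

0.5367


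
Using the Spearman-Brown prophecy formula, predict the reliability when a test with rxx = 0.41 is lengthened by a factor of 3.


r_new = (n * rxx) / (1 + (n-1) * rxx)
r_new = (3 * 0.41) / (1 + 2 * 0.41)
r_new = 1.23 / 1.82
r_new = 0.6758

0.6758


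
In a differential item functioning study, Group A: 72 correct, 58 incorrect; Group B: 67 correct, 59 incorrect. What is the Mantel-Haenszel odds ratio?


Odds_A = 72/58 = 1.2414
Odds_B = 67/59 = 1.1356
OR = Odds_A / Odds_B = 1.2414 / 1.1356
Exactly, OR = (72 * 59) / (58 * 67) = 4248 / 3886
OR = 1.0932

1.0932


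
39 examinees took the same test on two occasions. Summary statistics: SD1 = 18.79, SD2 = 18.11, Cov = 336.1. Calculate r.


r = cov(X,Y) / (SD_X * SD_Y)
r = 336.1 / (18.79 * 18.11)
r = 336.1 / 340.2869
r = 0.9877

0.9877


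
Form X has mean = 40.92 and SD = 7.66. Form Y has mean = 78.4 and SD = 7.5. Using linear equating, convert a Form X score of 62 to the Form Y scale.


slope = SD_Y / SD_X = 7.5 / 7.66 ~ 0.9791
intercept = mean_Y - slope * mean_X = 78.4 - (7.5 / 7.66) * 40.92 ~ 38.3347
Y = slope * X + intercept. To avoid rounding drift from the rounded slope/intercept, evaluate the equivalent form Y = mean_Y + SD_Y * (X - mean_X) / SD_X at full precision:
Y = 78.4 + 7.5 * (62 - 40.92) / 7.66
Y = 78.4 + 7.5 * 21.08 / 7.66
Y = 78.4 + 158.1 / 7.66
Y = 78.4 + 20.6397
Y = 99.0397

99.0397


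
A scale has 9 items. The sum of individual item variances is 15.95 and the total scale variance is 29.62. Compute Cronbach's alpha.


alpha = (k/(k-1)) * (1 - sum(si^2)/s_total^2)
= (9/8) * (1 - 15.95/29.62)
alpha = 0.5192

0.5192


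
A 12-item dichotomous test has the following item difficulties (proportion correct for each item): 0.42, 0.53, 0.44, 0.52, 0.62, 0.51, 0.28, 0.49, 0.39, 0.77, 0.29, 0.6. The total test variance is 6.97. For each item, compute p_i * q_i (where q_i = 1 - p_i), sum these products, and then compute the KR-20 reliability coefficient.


For each item, compute p_i * q_i:
  Item 1: 0.42 * 0.58 = 0.2436
  Item 2: 0.53 * 0.47 = 0.2491
  Item 3: 0.44 * 0.56 = 0.2464
  Item 4: 0.52 * 0.48 = 0.2496
  Item 5: 0.62 * 0.38 = 0.2356
  Item 6: 0.51 * 0.49 = 0.2499
  Item 7: 0.28 * 0.72 = 0.2016
  Item 8: 0.49 * 0.51 = 0.2499
  Item 9: 0.39 * 0.61 = 0.2379
  Item 10: 0.77 * 0.23 = 0.1771
  Item 11: 0.29 * 0.71 = 0.2059
  Item 12: 0.6 * 0.4 = 0.24
Sum(p_i * q_i) = 0.2436 + 0.2491 + 0.2464 + 0.2496 + 0.2356 + 0.2499 + 0.2016 + 0.2499 + 0.2379 + 0.1771 + 0.2059 + 0.24 = 2.7866
KR-20 = (k/(k-1)) * (1 - Sum(p_i*q_i) / Var_total)
= (12/11) * (1 - 2.7866/6.97)
= 1.0909 * 0.6002
KR-20 = 0.6548

0.6548


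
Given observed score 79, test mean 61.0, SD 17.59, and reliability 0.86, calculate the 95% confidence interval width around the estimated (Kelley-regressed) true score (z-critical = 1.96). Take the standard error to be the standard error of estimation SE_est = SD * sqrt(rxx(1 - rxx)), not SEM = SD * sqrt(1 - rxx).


True score estimate = 0.86*79 + 0.14*61.0 = 76.48
SE_est = SD * sqrt(rxx * (1 - rxx)) = 17.59 * sqrt(0.86 * 0.14) = 17.59 * sqrt(0.1204) = 6.103502
CI = T_est +/- z * SE_est, so width = 2 * z * SE_est = 2 * 1.96 * 6.103502
Width = 23.9257

23.9257


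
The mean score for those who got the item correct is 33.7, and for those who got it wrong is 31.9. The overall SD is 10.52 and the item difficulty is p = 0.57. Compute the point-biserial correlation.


q = 1 - p = 0.43
rpb = ((M1 - M0) / SD) * sqrt(p * q)
rpb = ((33.7 - 31.9) / 10.52) * sqrt(0.57 * 0.43)
rpb = 0.0847

0.0847


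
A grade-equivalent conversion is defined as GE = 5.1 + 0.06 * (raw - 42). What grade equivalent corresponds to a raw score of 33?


raw - median = 33 - 42 = -9
slope * diff = 0.06 * -9 = -0.54
GE = 5.1 + -0.54
GE = 4.56

4.56


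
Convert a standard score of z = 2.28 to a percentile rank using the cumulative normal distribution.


CDF(z) = 0.5 * (1 + erf(z/sqrt(2)))
erf(1.6122) = 0.9774
CDF = 0.9887
Percentile rank = 0.9887 * 100 = 98.87

98.87


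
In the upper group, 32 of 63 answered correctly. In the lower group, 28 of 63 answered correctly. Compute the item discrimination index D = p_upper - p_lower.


p_upper = 32/63 = 0.5079
p_lower = 28/63 = 0.4444
D = 0.5079 - 0.4444 = 0.0635

0.0635


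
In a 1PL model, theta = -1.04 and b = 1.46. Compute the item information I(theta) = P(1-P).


P = 1/(1+exp(-(-1.04-1.46))) = 0.0759
I = P*(1-P) = 0.0759 * 0.9241
I = 0.0701

0.0701


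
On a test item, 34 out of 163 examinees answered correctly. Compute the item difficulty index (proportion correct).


Item difficulty p = number correct / total examinees
p = 34 / 163
p = 0.2086

0.2086


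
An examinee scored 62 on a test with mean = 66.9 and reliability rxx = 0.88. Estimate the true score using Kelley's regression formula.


T_est = rxx * X + (1 - rxx) * mean
T_est = 0.88 * 62 + 0.12 * 66.9
T_est = 54.56 + 8.028
T_est = 62.588

62.588


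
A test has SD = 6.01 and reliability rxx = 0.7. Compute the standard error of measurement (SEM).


SEM = SD * sqrt(1 - rxx)
SEM = 6.01 * sqrt(1 - 0.7)
SEM = 6.01 * sqrt(0.3) = 6.01 * 0.547723
SEM = 3.2918

3.2918


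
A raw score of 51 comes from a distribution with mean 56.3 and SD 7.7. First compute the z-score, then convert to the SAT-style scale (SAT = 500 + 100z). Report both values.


z = (X - mean) / SD = (51 - 56.3) / 7.7
z = -5.3 / 7.7
z = -0.6883
SAT-scale = SAT = 500 + 100z
Carry z at full precision (z = -5.3 / 7.7) into the conversion:
SAT-scale = 500 + 100 * (-5.3 / 7.7) = 500 + -530 / 7.7
SAT-scale = 500 + -68.8312
SAT-scale = 431.1688

431.1688


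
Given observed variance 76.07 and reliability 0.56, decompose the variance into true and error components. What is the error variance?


var_true = rxx * var_obs = 0.56 * 76.07 = 42.5992
var_error = var_obs - var_true
var_error = 76.07 - 42.5992
var_error = 33.4708

33.4708


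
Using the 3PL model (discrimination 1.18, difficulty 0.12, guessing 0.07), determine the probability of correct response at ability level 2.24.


logit = 1.18*(2.24 - 0.12) = 2.5016
P* = 1/(1 + exp(-2.5016)) = 0.9243
P = 0.07 + (1 - 0.07) * 0.9243
P = 0.9296

0.9296


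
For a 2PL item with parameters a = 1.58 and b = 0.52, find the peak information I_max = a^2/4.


For 2PL, max info at theta = b = 0.52
I_max = a^2 / 4 = 1.58^2 / 4
= 2.4964 / 4
I_max = 0.6241

0.6241


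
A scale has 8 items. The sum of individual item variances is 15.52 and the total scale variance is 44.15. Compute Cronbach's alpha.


alpha = (k/(k-1)) * (1 - sum(si^2)/s_total^2)
= (8/7) * (1 - 15.52/44.15)
alpha = 0.7411

0.7411


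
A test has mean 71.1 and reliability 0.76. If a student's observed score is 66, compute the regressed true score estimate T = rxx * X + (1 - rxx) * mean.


T_est = rxx * X + (1 - rxx) * mean
T_est = 0.76 * 66 + 0.24 * 71.1
T_est = 50.16 + 17.064
T_est = 67.224

67.224


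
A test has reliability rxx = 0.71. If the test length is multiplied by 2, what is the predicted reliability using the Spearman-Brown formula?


r_new = (n * rxx) / (1 + (n-1) * rxx)
r_new = (2 * 0.71) / (1 + 1 * 0.71)
r_new = 1.42 / 1.71
r_new = 0.8304

0.8304


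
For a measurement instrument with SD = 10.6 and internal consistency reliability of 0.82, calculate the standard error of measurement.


SEM = SD * sqrt(1 - rxx)
SEM = 10.6 * sqrt(1 - 0.82)
SEM = 10.6 * sqrt(0.18) = 10.6 * 0.424264
SEM = 4.4972

4.4972


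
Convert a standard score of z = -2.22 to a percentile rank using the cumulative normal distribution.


CDF(z) = 0.5 * (1 + erf(z/sqrt(2)))
erf(-1.5698) = -0.9736
CDF = 0.0132
Percentile rank = 0.0132 * 100 = 1.32

1.32


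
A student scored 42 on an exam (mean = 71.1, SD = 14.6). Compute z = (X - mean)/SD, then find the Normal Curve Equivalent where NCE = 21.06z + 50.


z = (X - mean) / SD = (42 - 71.1) / 14.6
z = -29.1 / 14.6
z = -1.9932
NCE = NCE = 21.06z + 50
Carry z at full precision (z = -29.1 / 14.6) into the conversion:
NCE = 21.06 * (-29.1 / 14.6) + 50 = -612.846 / 14.6 + 50
NCE = -41.9758 + 50
NCE = 8.0242

8.0242


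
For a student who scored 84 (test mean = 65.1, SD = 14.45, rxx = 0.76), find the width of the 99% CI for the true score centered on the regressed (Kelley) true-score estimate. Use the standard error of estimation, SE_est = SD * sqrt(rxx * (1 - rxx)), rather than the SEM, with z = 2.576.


True score estimate = 0.76*84 + 0.24*65.1 = 79.464
SE_est = SD * sqrt(rxx * (1 - rxx)) = 14.45 * sqrt(0.76 * 0.24) = 14.45 * sqrt(0.1824) = 6.171351
CI = T_est +/- z * SE_est, so width = 2 * z * SE_est = 2 * 2.576 * 6.171351
Width = 31.7948

31.7948


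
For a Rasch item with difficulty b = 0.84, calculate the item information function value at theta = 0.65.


P = 1/(1+exp(-(0.65-0.84))) = 0.4526
I = P*(1-P) = 0.4526 * 0.5474
I = 0.2478

0.2478


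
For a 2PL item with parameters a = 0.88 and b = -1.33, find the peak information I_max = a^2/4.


For 2PL, max info at theta = b = -1.33
I_max = a^2 / 4 = 0.88^2 / 4
= 0.7744 / 4
I_max = 0.1936

0.1936


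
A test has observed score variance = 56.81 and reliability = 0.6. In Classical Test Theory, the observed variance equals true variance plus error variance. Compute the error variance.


var_true = rxx * var_obs = 0.6 * 56.81 = 34.086
var_error = var_obs - var_true
var_error = 56.81 - 34.086
var_error = 22.724

22.724


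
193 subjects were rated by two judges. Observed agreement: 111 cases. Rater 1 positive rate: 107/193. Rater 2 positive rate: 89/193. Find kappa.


P_o = 111/193 = 0.57513
P_e = (107*89 + 86*104) / 37249 = 0.495772
kappa = (P_o - P_e) / (1 - P_e)
kappa = (0.57513 - 0.495772) / (1 - 0.495772)
kappa = 0.1574

0.1574


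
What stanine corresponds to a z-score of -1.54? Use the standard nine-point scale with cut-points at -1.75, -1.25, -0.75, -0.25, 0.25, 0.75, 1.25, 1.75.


Stanine boundaries: [-1.75, -1.25, -0.75, -0.25, 0.25, 0.75, 1.25, 1.75]
z = -1.54
Check each boundary:
  z >= -1.75 -> could be stanine 2
  z < -1.25
  z < -0.75
  z < -0.25
  z < 0.25
  z < 0.75
  z < 1.25
  z < 1.75
Highest qualifying boundary gives stanine = 2

2


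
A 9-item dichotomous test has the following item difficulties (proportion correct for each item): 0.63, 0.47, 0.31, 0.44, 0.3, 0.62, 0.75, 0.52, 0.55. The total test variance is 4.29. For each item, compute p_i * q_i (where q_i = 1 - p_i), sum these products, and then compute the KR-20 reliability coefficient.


For each item, compute p_i * q_i:
  Item 1: 0.63 * 0.37 = 0.2331
  Item 2: 0.47 * 0.53 = 0.2491
  Item 3: 0.31 * 0.69 = 0.2139
  Item 4: 0.44 * 0.56 = 0.2464
  Item 5: 0.3 * 0.7 = 0.21
  Item 6: 0.62 * 0.38 = 0.2356
  Item 7: 0.75 * 0.25 = 0.1875
  Item 8: 0.52 * 0.48 = 0.2496
  Item 9: 0.55 * 0.45 = 0.2475
Sum(p_i * q_i) = 0.2331 + 0.2491 + 0.2139 + 0.2464 + 0.21 + 0.2356 + 0.1875 + 0.2496 + 0.2475 = 2.0727
KR-20 = (k/(k-1)) * (1 - Sum(p_i*q_i) / Var_total)
= (9/8) * (1 - 2.0727/4.29)
= 1.125 * 0.5169
KR-20 = 0.5815

0.5815


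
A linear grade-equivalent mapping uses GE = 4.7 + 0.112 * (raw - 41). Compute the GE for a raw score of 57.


raw - median = 57 - 41 = 16
slope * diff = 0.112 * 16 = 1.792
GE = 4.7 + 1.792
GE = 6.492

6.492


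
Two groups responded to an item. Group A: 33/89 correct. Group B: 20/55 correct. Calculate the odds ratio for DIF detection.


Odds_A = 33/56 = 0.5893
Odds_B = 20/35 = 0.5714
OR = Odds_A / Odds_B = 0.5893 / 0.5714
Exactly, OR = (33 * 35) / (56 * 20) = 1155 / 1120
OR = 1.0312

1.0312


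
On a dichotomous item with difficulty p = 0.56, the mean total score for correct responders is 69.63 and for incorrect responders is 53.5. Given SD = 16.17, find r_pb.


q = 1 - p = 0.44
rpb = ((M1 - M0) / SD) * sqrt(p * q)
rpb = ((69.63 - 53.5) / 16.17) * sqrt(0.56 * 0.44)
rpb = 0.4952

0.4952


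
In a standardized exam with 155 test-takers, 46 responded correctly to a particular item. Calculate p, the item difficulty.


Item difficulty p = number correct / total examinees
p = 46 / 155
p = 0.2968

0.2968


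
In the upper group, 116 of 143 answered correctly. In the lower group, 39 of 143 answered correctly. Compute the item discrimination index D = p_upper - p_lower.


p_upper = 116/143 = 0.8112
p_lower = 39/143 = 0.2727
D = 0.8112 - 0.2727 = 0.5385

0.5385


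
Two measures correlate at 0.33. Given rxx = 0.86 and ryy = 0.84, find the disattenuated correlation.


r_corrected = rxy / sqrt(rxx * ryy)
= 0.33 / sqrt(0.86 * 0.84)
= 0.33 / sqrt(0.7224)
= 0.33 / 0.849941
r_corrected = 0.3883

0.3883


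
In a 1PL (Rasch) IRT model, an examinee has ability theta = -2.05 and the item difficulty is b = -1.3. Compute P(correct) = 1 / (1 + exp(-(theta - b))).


theta - b = -2.05 - -1.3 = -0.75
exp(-(theta - b)) = exp(0.75) = 2.117
P = 1 / (1 + 2.117)
P = 0.3208

0.3208


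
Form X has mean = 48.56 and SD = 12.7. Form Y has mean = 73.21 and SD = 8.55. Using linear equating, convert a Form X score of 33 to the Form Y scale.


slope = SD_Y / SD_X = 8.55 / 12.7 ~ 0.6732
intercept = mean_Y - slope * mean_X = 73.21 - (8.55 / 12.7) * 48.56 ~ 40.518
Y = slope * X + intercept. To avoid rounding drift from the rounded slope/intercept, evaluate the equivalent form Y = mean_Y + SD_Y * (X - mean_X) / SD_X at full precision:
Y = 73.21 + 8.55 * (33 - 48.56) / 12.7
Y = 73.21 - 8.55 * 15.56 / 12.7
Y = 73.21 - 133.038 / 12.7
Y = 73.21 - 10.4754
Y = 62.7346

62.7346


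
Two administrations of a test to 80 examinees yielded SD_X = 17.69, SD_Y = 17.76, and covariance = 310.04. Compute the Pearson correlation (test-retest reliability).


r = cov(X,Y) / (SD_X * SD_Y)
r = 310.04 / (17.69 * 17.76)
r = 310.04 / 314.1744
r = 0.9868

0.9868


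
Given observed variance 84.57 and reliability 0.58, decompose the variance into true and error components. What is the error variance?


var_true = rxx * var_obs = 0.58 * 84.57 = 49.0506
var_error = var_obs - var_true
var_error = 84.57 - 49.0506
var_error = 35.5194

35.5194


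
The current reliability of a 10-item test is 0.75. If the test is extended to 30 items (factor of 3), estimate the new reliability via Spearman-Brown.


r_new = (n * rxx) / (1 + (n-1) * rxx)
r_new = (3 * 0.75) / (1 + 2 * 0.75)
r_new = 2.25 / 2.5
r_new = 0.9

0.9


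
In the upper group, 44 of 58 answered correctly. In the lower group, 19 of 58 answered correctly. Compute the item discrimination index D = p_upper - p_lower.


p_upper = 44/58 = 0.7586
p_lower = 19/58 = 0.3276
D = 0.7586 - 0.3276 = 0.431

0.431


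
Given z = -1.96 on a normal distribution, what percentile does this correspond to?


CDF(z) = 0.5 * (1 + erf(z/sqrt(2)))
erf(-1.3859) = -0.95
CDF = 0.025
Percentile rank = 0.025 * 100 = 2.5

2.5


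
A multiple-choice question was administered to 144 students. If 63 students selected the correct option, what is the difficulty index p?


Item difficulty p = number correct / total examinees
p = 63 / 144
p = 0.4375

0.4375


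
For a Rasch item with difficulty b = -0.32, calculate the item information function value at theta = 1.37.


P = 1/(1+exp(-(1.37--0.32))) = 0.8442
I = P*(1-P) = 0.8442 * 0.1558
I = 0.1315

0.1315


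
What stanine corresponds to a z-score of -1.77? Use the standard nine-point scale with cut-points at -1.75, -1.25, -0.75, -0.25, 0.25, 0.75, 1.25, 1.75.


Stanine boundaries: [-1.75, -1.25, -0.75, -0.25, 0.25, 0.75, 1.25, 1.75]
z = -1.77
Check each boundary:
  z < -1.75
  z < -1.25
  z < -0.75
  z < -0.25
  z < 0.25
  z < 0.75
  z < 1.25
  z < 1.75
Highest qualifying boundary gives stanine = 1

1


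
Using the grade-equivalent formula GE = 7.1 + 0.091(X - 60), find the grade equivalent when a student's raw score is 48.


raw - median = 48 - 60 = -12
slope * diff = 0.091 * -12 = -1.092
GE = 7.1 + -1.092
GE = 6.008

6.008


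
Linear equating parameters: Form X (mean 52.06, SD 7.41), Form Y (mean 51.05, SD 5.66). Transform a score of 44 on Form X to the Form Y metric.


slope = SD_Y / SD_X = 5.66 / 7.41 ~ 0.7638
intercept = mean_Y - slope * mean_X = 51.05 - (5.66 / 7.41) * 52.06 ~ 11.2849
Y = slope * X + intercept. To avoid rounding drift from the rounded slope/intercept, evaluate the equivalent form Y = mean_Y + SD_Y * (X - mean_X) / SD_X at full precision:
Y = 51.05 + 5.66 * (44 - 52.06) / 7.41
Y = 51.05 - 5.66 * 8.06 / 7.41
Y = 51.05 - 45.6196 / 7.41
Y = 51.05 - 6.1565
Y = 44.8935

44.8935


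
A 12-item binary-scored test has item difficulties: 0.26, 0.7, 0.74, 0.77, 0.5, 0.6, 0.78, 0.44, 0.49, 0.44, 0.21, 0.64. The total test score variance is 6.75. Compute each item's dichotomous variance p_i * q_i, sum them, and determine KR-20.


For each item, compute p_i * q_i:
  Item 1: 0.26 * 0.74 = 0.1924
  Item 2: 0.7 * 0.3 = 0.21
  Item 3: 0.74 * 0.26 = 0.1924
  Item 4: 0.77 * 0.23 = 0.1771
  Item 5: 0.5 * 0.5 = 0.25
  Item 6: 0.6 * 0.4 = 0.24
  Item 7: 0.78 * 0.22 = 0.1716
  Item 8: 0.44 * 0.56 = 0.2464
  Item 9: 0.49 * 0.51 = 0.2499
  Item 10: 0.44 * 0.56 = 0.2464
  Item 11: 0.21 * 0.79 = 0.1659
  Item 12: 0.64 * 0.36 = 0.2304
Sum(p_i * q_i) = 0.1924 + 0.21 + 0.1924 + 0.1771 + 0.25 + 0.24 + 0.1716 + 0.2464 + 0.2499 + 0.2464 + 0.1659 + 0.2304 = 2.5725
KR-20 = (k/(k-1)) * (1 - Sum(p_i*q_i) / Var_total)
= (12/11) * (1 - 2.5725/6.75)
= 1.0909 * 0.6189
KR-20 = 0.6752

0.6752


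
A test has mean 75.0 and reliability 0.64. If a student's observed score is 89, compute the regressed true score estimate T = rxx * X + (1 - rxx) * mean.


T_est = rxx * X + (1 - rxx) * mean
T_est = 0.64 * 89 + 0.36 * 75.0
T_est = 56.96 + 27.0
T_est = 83.96

83.96


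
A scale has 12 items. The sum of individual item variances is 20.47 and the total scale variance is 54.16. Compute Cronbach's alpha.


alpha = (k/(k-1)) * (1 - sum(si^2)/s_total^2)
= (12/11) * (1 - 20.47/54.16)
alpha = 0.6786

0.6786


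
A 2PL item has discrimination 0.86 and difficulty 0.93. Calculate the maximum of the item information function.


For 2PL, max info at theta = b = 0.93
I_max = a^2 / 4 = 0.86^2 / 4
= 0.7396 / 4
I_max = 0.1849

0.1849


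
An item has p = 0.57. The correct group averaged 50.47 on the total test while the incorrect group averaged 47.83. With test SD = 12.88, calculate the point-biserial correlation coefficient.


q = 1 - p = 0.43
rpb = ((M1 - M0) / SD) * sqrt(p * q)
rpb = ((50.47 - 47.83) / 12.88) * sqrt(0.57 * 0.43)
rpb = 0.1015

0.1015


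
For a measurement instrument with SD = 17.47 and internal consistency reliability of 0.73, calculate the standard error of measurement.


SEM = SD * sqrt(1 - rxx)
SEM = 17.47 * sqrt(1 - 0.73)
SEM = 17.47 * sqrt(0.27) = 17.47 * 0.519615
SEM = 9.0777

9.0777


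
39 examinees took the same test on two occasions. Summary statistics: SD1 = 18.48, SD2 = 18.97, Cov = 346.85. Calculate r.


r = cov(X,Y) / (SD_X * SD_Y)
r = 346.85 / (18.48 * 18.97)
r = 346.85 / 350.5656
r = 0.9894

0.9894


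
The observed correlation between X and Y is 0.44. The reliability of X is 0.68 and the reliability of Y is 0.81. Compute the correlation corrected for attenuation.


r_corrected = rxy / sqrt(rxx * ryy)
= 0.44 / sqrt(0.68 * 0.81)
= 0.44 / sqrt(0.5508)
= 0.44 / 0.742159
r_corrected = 0.5929

0.5929


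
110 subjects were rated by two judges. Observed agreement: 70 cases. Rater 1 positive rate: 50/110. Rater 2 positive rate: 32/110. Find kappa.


P_o = 70/110 = 0.636364
P_e = (50*32 + 60*78) / 12100 = 0.519008
kappa = (P_o - P_e) / (1 - P_e)
kappa = (0.636364 - 0.519008) / (1 - 0.519008)
kappa = 0.244

0.244


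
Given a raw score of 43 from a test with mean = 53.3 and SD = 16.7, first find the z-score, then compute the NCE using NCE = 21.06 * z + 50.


z = (X - mean) / SD = (43 - 53.3) / 16.7
z = -10.3 / 16.7
z = -0.6168
NCE = NCE = 21.06z + 50
Carry z at full precision (z = -10.3 / 16.7) into the conversion:
NCE = 21.06 * (-10.3 / 16.7) + 50 = -216.918 / 16.7 + 50
NCE = -12.9891 + 50
NCE = 37.0109

37.0109


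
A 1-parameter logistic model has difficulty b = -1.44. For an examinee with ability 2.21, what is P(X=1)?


theta - b = 2.21 - -1.44 = 3.65
exp(-(theta - b)) = exp(-3.65) = 0.026
P = 1 / (1 + 0.026)
P = 0.9747

0.9747


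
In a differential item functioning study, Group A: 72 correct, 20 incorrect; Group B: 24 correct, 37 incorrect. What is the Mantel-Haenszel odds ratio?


Odds_A = 72/20 = 3.6
Odds_B = 24/37 = 0.6486
OR = Odds_A / Odds_B = 3.6 / 0.6486
Exactly, OR = (72 * 37) / (20 * 24) = 2664 / 480
OR = 5.55

5.55


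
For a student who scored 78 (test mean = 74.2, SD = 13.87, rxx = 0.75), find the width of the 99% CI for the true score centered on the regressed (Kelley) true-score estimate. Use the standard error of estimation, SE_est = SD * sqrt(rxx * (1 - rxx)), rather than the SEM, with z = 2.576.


True score estimate = 0.75*78 + 0.25*74.2 = 77.05
SE_est = SD * sqrt(rxx * (1 - rxx)) = 13.87 * sqrt(0.75 * 0.25) = 13.87 * sqrt(0.1875) = 6.005886
CI = T_est +/- z * SE_est, so width = 2 * z * SE_est = 2 * 2.576 * 6.005886
Width = 30.9423

30.9423
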